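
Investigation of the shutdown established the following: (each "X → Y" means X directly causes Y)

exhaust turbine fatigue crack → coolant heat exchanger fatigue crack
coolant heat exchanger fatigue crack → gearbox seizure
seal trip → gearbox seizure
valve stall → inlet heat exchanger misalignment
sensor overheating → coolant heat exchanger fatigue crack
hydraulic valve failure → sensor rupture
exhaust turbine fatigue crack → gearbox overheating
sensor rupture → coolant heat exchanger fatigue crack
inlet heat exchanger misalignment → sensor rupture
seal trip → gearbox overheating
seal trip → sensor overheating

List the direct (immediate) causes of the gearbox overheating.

the exhaust turbine fatigue crack, the seal trip

the exhaust turbine fatigue crack, the seal trip → the gearbox overheating with nothing further upstream stated.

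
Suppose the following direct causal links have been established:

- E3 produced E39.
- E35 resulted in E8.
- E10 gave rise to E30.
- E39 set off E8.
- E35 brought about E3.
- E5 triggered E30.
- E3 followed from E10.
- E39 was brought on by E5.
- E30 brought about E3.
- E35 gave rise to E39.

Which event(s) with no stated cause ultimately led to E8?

Tracing upstream from E8: E8 ← E35.
A separate upstream branch: E8 ← E39 ← E5.
A separate upstream branch: E8 ← E39 ← E3 ← E10.
Each of those chain origins has no stated cause.

E10, E35, E5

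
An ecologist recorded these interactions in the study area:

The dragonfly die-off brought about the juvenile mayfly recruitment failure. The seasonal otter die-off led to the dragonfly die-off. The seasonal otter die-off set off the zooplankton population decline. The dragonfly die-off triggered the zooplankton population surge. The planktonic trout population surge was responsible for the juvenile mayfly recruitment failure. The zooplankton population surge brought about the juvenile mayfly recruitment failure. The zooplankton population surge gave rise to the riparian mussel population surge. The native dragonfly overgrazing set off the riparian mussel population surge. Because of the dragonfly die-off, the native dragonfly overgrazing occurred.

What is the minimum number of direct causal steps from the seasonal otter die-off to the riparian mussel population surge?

Shortest chain: the seasonal otter die-off → the dragonfly die-off → the zooplankton population surge → the riparian mussel population surge.

3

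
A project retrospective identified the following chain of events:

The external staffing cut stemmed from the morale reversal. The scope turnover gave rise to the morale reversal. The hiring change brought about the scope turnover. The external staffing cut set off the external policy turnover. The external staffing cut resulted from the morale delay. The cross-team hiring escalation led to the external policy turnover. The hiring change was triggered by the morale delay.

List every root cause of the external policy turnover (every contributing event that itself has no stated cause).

Tracing upstream from the external policy turnover: the external policy turnover ← the external staffing cut ← the morale delay.
A separate upstream branch: the external policy turnover ← the cross-team hiring escalation.
Each of those chain origins has no stated cause.

the cross-team hiring escalation, the morale delay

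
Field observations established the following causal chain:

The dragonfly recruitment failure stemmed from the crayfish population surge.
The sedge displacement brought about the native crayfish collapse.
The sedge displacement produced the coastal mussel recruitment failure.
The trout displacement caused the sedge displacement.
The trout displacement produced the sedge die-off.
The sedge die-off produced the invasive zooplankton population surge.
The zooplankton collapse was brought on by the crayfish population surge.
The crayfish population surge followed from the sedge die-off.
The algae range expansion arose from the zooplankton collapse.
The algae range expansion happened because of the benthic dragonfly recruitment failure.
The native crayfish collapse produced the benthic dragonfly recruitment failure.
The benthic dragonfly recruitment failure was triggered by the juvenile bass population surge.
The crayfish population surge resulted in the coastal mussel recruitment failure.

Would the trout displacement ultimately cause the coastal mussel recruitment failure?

There is a causal chain: the trout displacement → the sedge displacement → the coastal mussel recruitment failure.

Yes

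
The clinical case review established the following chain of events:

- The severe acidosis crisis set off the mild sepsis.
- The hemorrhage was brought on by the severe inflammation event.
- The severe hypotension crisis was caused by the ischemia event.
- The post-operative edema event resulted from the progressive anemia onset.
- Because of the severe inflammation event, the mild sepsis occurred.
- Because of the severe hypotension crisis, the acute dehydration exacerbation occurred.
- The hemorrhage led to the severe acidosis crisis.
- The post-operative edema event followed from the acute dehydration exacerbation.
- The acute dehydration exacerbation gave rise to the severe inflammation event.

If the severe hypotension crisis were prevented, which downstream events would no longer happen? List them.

the acute dehydration exacerbation, the hemorrhage, the mild sepsis, the severe acidosis crisis, the severe inflammation event

Downstream of the severe hypotension crisis: the acute dehydration exacerbation, the severe inflammation event, the hemorrhage, the severe acidosis crisis, the mild sepsis, the post-operative edema event.
Of those, still caused via another path: the post-operative edema event.
The remainder have no surviving cause.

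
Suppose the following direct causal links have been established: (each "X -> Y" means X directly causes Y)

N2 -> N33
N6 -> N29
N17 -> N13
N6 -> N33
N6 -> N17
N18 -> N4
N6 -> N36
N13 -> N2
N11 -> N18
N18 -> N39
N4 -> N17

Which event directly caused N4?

N18

Upstream contributors include N11, but only N18 feeds directly into N4.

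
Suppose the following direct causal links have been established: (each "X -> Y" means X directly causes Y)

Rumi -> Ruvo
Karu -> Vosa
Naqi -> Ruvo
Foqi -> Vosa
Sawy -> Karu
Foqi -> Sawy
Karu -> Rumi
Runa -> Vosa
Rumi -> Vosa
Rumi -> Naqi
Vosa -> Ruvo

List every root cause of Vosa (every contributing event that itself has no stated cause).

Tracing upstream from Vosa: Vosa ← Foqi.
A separate upstream branch: Vosa ← Runa.
Each of those chain origins has no stated cause.

Foqi, Runa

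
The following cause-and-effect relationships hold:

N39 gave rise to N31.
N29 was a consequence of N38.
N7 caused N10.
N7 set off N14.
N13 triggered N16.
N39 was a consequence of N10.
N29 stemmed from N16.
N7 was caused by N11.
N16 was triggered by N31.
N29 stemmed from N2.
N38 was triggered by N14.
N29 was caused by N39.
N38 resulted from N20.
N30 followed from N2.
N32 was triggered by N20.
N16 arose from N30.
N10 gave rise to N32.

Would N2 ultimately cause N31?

N2 leads to N30, N16, N29; N31 is not among them.

No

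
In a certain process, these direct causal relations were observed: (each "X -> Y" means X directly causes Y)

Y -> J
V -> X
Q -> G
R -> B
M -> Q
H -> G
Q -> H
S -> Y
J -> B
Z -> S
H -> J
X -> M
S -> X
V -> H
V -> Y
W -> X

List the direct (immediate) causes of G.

H, Q

Upstream contributors include W, Z, V, S, X, M, but only H, Q feed directly into G.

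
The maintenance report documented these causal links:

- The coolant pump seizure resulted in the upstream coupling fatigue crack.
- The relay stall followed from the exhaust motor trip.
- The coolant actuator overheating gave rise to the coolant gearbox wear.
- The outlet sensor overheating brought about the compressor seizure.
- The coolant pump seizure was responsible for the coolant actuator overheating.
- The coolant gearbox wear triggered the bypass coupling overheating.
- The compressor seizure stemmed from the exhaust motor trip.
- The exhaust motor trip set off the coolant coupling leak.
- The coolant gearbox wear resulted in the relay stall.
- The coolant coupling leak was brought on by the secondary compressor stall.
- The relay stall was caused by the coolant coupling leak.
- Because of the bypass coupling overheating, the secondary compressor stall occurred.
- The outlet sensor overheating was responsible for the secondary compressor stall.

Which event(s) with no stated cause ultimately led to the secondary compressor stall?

the coolant pump seizure, the outlet sensor overheating

Tracing upstream from the secondary compressor stall: the secondary compressor stall ← the bypass coupling overheating ← the coolant gearbox wear ← the coolant actuator overheating ← the coolant pump seizure.
A separate upstream branch: the secondary compressor stall ← the outlet sensor overheating.
Each of those chain origins has no stated cause.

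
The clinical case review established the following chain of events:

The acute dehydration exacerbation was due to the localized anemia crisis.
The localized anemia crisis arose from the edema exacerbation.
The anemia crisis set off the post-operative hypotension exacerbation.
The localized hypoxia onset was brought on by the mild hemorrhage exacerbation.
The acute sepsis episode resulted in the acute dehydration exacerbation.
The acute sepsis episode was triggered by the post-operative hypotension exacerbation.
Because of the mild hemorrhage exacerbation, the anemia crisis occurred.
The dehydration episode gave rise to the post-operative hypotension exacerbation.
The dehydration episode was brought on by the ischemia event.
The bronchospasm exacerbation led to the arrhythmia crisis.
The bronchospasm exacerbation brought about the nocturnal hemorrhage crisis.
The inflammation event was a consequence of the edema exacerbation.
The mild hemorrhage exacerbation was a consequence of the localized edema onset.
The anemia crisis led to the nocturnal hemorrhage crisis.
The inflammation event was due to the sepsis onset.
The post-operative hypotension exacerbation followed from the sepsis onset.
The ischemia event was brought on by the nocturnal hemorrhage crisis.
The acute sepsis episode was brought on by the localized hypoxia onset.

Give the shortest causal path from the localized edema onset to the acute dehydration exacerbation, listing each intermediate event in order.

the localized edema onset → the mild hemorrhage exacerbation → the localized hypoxia onset → the acute sepsis episode → the acute dehydration exacerbation

the localized edema onset → the mild hemorrhage exacerbation
the mild hemorrhage exacerbation → the localized hypoxia onset
the localized hypoxia onset → the acute sepsis episode
the acute sepsis episode → the acute dehydration exacerbation
Length: 4 steps.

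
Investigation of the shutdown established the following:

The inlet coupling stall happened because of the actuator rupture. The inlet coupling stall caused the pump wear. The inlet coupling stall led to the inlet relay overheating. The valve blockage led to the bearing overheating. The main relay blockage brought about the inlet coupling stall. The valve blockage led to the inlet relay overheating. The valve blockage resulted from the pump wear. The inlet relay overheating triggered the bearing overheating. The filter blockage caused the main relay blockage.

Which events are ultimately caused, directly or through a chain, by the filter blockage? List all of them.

the bearing overheating, the inlet coupling stall, the inlet relay overheating, the main relay blockage, the pump wear, the valve blockage

Direct effects: the main relay blockage.
2 steps out: the inlet coupling stall.
3 steps out: the pump wear, the inlet relay overheating.
4 steps out: the valve blockage, the bearing overheating.
Not reachable from it: the actuator rupture.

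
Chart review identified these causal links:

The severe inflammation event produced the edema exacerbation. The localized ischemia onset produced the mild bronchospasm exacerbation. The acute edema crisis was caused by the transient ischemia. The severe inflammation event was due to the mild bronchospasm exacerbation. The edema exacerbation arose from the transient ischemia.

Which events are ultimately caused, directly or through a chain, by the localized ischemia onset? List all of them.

the edema exacerbation, the mild bronchospasm exacerbation, the severe inflammation event

Direct effects: the mild bronchospasm exacerbation.
2 steps out: the severe inflammation event.
3 steps out: the edema exacerbation.
Not reachable from it: the transient ischemia, the acute edema crisis.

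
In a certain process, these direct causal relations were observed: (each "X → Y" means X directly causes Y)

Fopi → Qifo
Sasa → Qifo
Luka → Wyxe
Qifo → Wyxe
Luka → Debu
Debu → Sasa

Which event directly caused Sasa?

Upstream contributors include Luka, but only Debu feeds directly into Sasa.

Debu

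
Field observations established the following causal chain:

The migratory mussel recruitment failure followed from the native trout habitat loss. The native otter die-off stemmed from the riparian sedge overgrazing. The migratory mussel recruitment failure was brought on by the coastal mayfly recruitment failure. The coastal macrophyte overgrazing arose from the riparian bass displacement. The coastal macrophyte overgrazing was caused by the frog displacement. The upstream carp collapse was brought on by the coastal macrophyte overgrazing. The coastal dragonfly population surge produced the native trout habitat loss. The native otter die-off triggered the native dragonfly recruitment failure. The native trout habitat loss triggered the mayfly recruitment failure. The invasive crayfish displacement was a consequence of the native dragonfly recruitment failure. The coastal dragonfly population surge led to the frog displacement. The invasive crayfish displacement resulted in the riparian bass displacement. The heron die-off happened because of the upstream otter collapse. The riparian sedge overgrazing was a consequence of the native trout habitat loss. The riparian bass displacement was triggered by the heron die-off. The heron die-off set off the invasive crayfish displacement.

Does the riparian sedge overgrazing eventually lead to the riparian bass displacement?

There is a causal chain: the riparian sedge overgrazing → the native otter die-off → the native dragonfly recruitment failure → the invasive crayfish displacement → the riparian bass displacement.

Yes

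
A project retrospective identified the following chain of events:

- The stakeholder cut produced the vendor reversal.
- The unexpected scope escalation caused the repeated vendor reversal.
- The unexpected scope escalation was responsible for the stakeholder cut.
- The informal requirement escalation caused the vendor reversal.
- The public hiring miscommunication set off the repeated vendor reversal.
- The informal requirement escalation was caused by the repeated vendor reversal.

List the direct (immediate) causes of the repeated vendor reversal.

the public hiring miscommunication, the unexpected scope escalation → the repeated vendor reversal with nothing further upstream stated.

the public hiring miscommunication, the unexpected scope escalation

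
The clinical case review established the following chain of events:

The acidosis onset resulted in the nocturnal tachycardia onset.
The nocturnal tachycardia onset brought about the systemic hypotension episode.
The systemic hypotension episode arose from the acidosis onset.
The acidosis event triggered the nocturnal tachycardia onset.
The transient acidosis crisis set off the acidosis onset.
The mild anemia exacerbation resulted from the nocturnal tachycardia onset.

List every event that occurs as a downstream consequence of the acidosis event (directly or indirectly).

Direct effects: the nocturnal tachycardia onset.
2 steps out: the mild anemia exacerbation, the systemic hypotension episode.
Not reachable from it: the transient acidosis crisis, the acidosis onset.

the mild anemia exacerbation, the nocturnal tachycardia onset, the systemic hypotension episode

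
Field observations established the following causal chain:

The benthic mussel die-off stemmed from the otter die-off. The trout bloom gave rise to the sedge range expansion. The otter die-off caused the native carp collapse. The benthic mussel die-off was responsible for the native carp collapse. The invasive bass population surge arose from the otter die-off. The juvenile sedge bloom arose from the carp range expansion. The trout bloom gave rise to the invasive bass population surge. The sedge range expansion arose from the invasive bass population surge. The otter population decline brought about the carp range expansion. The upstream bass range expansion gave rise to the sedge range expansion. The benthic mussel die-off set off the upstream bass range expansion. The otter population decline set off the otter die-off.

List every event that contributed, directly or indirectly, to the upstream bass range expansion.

Immediate cause of the upstream bass range expansion: the benthic mussel die-off.
Further upstream: the otter population decline, the otter die-off.

the benthic mussel die-off, the otter die-off, the otter population decline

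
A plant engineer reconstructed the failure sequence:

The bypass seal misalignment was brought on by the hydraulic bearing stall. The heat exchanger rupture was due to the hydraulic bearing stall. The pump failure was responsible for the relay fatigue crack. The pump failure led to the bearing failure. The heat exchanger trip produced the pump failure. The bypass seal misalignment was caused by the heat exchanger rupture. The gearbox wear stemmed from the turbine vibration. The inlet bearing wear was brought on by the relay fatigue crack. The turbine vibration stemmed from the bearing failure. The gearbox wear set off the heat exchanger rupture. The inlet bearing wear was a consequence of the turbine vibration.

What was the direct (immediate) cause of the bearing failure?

the pump failure

Upstream contributors include the heat exchanger trip, but only the pump failure feeds directly into the bearing failure.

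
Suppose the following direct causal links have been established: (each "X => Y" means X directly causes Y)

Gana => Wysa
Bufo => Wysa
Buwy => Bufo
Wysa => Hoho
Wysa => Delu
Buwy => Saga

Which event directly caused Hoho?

Upstream contributors include Buwy, Bufo, Gana, but only Wysa feeds directly into Hoho.

Wysa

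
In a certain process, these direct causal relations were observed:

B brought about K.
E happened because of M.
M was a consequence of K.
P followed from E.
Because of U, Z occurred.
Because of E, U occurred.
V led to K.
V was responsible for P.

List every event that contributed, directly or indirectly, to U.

Immediate cause of U: E.
Further upstream: V, K, M, B.

B, E, K, M, V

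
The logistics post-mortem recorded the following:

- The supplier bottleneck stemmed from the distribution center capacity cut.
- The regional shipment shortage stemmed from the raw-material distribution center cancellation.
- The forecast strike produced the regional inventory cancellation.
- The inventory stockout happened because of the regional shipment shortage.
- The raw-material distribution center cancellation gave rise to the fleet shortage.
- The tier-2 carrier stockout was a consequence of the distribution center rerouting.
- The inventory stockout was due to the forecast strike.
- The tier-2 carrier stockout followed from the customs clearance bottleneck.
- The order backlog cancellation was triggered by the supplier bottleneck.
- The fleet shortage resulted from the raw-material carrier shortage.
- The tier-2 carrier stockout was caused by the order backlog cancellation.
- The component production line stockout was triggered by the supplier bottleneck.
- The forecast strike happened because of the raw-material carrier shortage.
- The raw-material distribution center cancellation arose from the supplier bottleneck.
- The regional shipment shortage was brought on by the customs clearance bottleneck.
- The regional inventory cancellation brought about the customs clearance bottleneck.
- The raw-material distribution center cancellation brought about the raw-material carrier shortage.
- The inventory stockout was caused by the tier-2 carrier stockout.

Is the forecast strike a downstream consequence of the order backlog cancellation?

The order backlog cancellation leads to the tier-2 carrier stockout, the inventory stockout; the forecast strike is not among them.

No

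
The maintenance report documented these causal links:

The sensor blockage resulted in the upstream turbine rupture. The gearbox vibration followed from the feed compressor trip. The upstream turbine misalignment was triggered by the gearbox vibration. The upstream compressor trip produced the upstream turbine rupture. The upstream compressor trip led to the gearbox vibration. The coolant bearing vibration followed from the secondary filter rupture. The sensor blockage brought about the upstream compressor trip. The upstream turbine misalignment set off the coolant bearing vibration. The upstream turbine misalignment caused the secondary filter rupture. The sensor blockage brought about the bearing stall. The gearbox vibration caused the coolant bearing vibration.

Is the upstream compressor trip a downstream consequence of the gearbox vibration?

The gearbox vibration leads to the upstream turbine misalignment, the secondary filter rupture, the coolant bearing vibration; the upstream compressor trip is not among them.

No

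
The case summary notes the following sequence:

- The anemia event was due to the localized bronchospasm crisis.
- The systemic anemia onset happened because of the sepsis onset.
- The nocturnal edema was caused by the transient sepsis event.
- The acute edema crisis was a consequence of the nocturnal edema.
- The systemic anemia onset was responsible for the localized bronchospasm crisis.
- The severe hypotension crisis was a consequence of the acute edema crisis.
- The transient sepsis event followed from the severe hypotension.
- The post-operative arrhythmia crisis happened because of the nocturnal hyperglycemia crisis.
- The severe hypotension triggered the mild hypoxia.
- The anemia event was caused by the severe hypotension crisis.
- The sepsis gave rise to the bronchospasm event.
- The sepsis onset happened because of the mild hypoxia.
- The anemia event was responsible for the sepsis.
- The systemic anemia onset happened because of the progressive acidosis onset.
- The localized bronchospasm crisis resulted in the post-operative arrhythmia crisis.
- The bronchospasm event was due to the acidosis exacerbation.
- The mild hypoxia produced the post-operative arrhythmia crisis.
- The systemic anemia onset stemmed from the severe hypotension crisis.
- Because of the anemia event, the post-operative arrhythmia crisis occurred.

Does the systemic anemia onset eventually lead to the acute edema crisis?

The systemic anemia onset leads to the localized bronchospasm crisis, the anemia event, the post-operative arrhythmia crisis, the sepsis, the bronchospasm event; the acute edema crisis is not among them.

No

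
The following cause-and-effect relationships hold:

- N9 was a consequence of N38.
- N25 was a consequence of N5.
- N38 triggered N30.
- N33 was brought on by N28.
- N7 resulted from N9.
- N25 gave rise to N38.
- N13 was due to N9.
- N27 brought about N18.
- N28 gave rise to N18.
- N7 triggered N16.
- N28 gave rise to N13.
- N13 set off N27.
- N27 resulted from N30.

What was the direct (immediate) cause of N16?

N7

Upstream contributors include N5, N25, N38, N9, but only N7 feeds directly into N16.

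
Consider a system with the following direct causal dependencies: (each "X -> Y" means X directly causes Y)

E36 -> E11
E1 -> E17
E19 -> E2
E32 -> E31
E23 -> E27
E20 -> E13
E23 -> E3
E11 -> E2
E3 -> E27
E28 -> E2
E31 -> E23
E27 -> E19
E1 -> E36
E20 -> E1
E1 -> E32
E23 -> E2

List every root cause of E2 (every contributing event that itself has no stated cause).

E20, E28

Tracing upstream from E2: E2 ← E11 ← E36 ← E1 ← E20.
A separate upstream branch: E2 ← E28.
Each of those chain origins has no stated cause.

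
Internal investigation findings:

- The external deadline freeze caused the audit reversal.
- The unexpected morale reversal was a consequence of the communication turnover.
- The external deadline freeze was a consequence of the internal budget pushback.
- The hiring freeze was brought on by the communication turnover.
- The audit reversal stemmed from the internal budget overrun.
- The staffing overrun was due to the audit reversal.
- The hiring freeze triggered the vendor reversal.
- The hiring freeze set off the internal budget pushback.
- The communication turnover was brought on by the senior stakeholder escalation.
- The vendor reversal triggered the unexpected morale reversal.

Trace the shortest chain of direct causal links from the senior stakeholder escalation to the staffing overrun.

the senior stakeholder escalation → the communication turnover
the communication turnover → the hiring freeze
the hiring freeze → the internal budget pushback
the internal budget pushback → the external deadline freeze
the external deadline freeze → the audit reversal
the audit reversal → the staffing overrun
Length: 6 steps.

the senior stakeholder escalation → the communication turnover → the hiring freeze → the internal budget pushback → the external deadline freeze → the audit reversal → the staffing overrun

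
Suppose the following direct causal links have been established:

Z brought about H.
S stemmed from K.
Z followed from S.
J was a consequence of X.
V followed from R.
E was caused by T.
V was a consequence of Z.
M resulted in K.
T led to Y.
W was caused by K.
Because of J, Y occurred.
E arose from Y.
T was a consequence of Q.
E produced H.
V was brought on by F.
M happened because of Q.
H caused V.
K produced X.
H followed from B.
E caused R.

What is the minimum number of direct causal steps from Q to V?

4

Shortest chain: Q → T → E → R → V.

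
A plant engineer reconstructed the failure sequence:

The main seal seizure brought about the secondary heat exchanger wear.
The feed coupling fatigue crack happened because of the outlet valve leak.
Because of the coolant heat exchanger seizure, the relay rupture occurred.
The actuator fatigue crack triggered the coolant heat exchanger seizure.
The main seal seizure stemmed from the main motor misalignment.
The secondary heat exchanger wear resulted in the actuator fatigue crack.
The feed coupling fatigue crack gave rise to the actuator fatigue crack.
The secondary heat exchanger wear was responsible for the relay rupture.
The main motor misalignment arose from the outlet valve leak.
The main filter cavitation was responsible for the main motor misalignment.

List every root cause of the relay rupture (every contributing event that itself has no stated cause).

the main filter cavitation, the outlet valve leak

Tracing upstream from the relay rupture: the relay rupture ← the secondary heat exchanger wear ← the main seal seizure ← the main motor misalignment ← the outlet valve leak.
A separate upstream branch: the relay rupture ← the secondary heat exchanger wear ← the main seal seizure ← the main motor misalignment ← the main filter cavitation.
Each of those chain origins has no stated cause.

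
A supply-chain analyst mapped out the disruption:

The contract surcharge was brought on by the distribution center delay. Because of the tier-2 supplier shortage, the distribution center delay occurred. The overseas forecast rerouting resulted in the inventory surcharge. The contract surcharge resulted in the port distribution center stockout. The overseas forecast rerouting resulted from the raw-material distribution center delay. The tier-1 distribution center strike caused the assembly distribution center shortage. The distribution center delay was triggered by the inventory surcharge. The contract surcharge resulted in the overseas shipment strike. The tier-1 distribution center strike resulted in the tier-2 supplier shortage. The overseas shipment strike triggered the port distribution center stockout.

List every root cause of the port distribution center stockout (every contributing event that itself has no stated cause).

Tracing upstream from the port distribution center stockout: the port distribution center stockout ← the contract surcharge ← the distribution center delay ← the tier-2 supplier shortage ← the tier-1 distribution center strike.
A separate upstream branch: the port distribution center stockout ← the contract surcharge ← the distribution center delay ← the inventory surcharge ← the overseas forecast rerouting ← the raw-material distribution center delay.
Each of those chain origins has no stated cause.

the raw-material distribution center delay, the tier-1 distribution center strike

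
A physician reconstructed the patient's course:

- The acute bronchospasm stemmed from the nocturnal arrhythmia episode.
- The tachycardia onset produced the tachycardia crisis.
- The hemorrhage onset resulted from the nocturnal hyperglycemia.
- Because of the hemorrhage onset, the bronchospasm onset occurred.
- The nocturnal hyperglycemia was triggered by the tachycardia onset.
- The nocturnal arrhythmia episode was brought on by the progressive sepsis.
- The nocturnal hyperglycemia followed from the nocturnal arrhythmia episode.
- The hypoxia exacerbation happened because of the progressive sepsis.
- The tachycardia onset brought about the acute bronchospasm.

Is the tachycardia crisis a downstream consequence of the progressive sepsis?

No

The progressive sepsis leads to the nocturnal arrhythmia episode, the hypoxia exacerbation, the acute bronchospasm, the nocturnal hyperglycemia, the hemorrhage onset, the bronchospasm onset; the tachycardia crisis is not among them.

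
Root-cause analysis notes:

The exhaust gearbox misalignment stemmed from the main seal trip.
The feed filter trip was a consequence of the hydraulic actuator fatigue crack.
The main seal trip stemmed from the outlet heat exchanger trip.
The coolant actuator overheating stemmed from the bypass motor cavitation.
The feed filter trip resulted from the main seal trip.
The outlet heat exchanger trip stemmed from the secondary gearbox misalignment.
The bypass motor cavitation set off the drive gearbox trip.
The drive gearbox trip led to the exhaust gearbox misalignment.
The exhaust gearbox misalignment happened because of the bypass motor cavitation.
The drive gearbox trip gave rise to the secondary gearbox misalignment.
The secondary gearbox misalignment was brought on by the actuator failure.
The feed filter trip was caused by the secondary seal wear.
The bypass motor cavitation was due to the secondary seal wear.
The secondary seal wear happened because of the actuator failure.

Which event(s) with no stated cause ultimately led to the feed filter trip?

Tracing upstream from the feed filter trip: the feed filter trip ← the secondary seal wear ← the actuator failure.
A separate upstream branch: the feed filter trip ← the hydraulic actuator fatigue crack.
Each of those chain origins has no stated cause.

the actuator failure, the hydraulic actuator fatigue crack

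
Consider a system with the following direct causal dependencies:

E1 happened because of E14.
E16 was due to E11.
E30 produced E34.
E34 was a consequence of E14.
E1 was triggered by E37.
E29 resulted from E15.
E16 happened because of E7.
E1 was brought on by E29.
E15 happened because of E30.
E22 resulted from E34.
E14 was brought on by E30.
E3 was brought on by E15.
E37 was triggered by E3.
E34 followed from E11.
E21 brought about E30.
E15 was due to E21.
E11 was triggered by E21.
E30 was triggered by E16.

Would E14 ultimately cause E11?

No

E14 leads to E34, E22, E1; E11 is not among them.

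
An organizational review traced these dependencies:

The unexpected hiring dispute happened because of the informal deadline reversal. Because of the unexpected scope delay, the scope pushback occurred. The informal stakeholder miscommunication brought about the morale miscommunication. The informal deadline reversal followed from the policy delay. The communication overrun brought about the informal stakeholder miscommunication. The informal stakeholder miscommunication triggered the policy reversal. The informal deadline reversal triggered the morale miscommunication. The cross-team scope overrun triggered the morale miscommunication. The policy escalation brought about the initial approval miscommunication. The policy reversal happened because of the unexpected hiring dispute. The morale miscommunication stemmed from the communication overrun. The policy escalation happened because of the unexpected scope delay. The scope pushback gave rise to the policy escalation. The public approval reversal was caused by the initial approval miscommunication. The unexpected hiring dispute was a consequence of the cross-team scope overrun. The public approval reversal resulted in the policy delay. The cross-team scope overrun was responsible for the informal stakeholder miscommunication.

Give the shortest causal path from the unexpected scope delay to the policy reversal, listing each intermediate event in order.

the unexpected scope delay → the policy escalation
the policy escalation → the initial approval miscommunication
the initial approval miscommunication → the public approval reversal
the public approval reversal → the policy delay
the policy delay → the informal deadline reversal
the informal deadline reversal → the unexpected hiring dispute
the unexpected hiring dispute → the policy reversal
Length: 7 steps.

the unexpected scope delay → the policy escalation → the initial approval miscommunication → the public approval reversal → the policy delay → the informal deadline reversal → the unexpected hiring dispute → the policy reversal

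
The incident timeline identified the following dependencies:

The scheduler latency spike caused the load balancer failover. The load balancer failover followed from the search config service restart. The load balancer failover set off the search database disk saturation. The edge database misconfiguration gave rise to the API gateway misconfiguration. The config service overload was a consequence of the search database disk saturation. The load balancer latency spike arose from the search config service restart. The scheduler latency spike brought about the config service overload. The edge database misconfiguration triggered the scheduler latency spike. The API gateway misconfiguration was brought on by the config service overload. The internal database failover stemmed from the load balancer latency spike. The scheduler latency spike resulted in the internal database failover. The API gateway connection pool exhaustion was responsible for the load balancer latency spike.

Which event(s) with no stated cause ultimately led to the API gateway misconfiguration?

the edge database misconfiguration, the search config service restart

Tracing upstream from the API gateway misconfiguration: the API gateway misconfiguration ← the edge database misconfiguration.
A separate upstream branch: the API gateway misconfiguration ← the config service overload ← the search database disk saturation ← the load balancer failover ← the search config service restart.
Each of those chain origins has no stated cause.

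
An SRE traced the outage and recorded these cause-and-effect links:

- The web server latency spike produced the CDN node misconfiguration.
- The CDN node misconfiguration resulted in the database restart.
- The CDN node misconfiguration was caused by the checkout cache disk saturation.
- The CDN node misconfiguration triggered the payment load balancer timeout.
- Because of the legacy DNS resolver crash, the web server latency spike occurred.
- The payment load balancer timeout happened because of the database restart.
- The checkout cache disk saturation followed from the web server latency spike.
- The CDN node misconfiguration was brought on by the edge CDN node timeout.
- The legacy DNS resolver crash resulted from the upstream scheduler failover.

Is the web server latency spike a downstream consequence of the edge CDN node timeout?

No

The edge CDN node timeout leads to the CDN node misconfiguration, the database restart, the payment load balancer timeout; the web server latency spike is not among them.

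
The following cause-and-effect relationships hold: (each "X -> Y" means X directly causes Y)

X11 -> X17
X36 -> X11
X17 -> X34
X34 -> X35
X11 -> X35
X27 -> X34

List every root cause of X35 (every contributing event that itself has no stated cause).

Tracing upstream from X35: X35 ← X11 ← X36.
A separate upstream branch: X35 ← X34 ← X27.
Each of those chain origins has no stated cause.

X27, X36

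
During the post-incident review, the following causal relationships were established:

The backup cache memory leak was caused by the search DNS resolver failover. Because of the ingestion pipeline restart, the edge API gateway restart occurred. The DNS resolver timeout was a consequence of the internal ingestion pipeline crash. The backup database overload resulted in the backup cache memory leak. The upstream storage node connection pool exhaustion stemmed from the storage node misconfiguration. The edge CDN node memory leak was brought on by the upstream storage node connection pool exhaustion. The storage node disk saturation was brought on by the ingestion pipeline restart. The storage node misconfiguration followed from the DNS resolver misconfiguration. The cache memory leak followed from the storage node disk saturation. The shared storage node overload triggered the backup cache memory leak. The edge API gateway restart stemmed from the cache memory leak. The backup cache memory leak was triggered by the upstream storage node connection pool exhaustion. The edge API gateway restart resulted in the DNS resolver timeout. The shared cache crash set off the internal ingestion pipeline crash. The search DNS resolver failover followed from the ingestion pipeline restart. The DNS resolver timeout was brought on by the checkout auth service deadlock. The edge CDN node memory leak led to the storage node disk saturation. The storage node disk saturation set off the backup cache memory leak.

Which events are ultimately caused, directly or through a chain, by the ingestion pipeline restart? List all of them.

the DNS resolver timeout, the backup cache memory leak, the cache memory leak, the edge API gateway restart, the search DNS resolver failover, the storage node disk saturation

Direct effects: the search DNS resolver failover, the storage node disk saturation, the edge API gateway restart.
2 steps out: the cache memory leak, the backup cache memory leak, the DNS resolver timeout.
Not reachable from it: the backup database overload, the DNS resolver misconfiguration, the shared cache crash, the checkout auth service deadlock, the storage node misconfiguration, the upstream storage node connection pool exhaustion, the shared storage node overload, the edge CDN node memory leak, the internal ingestion pipeline crash.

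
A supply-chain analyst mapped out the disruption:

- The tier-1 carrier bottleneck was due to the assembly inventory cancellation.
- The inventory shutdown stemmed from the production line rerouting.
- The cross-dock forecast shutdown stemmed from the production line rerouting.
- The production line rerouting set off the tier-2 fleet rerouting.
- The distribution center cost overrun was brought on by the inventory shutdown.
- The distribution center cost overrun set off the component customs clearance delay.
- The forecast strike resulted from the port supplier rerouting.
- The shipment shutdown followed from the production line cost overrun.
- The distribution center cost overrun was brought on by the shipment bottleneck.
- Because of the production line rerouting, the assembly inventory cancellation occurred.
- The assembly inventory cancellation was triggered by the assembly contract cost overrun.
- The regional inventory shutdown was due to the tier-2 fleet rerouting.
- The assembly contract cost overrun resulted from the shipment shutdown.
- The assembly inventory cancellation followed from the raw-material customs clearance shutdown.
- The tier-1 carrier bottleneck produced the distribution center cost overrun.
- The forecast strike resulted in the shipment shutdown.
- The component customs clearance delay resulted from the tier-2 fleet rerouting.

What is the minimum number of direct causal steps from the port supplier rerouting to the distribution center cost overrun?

Shortest chain: the port supplier rerouting → the forecast strike → the shipment shutdown → the assembly contract cost overrun → the assembly inventory cancellation → the tier-1 carrier bottleneck → the distribution center cost overrun.

6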